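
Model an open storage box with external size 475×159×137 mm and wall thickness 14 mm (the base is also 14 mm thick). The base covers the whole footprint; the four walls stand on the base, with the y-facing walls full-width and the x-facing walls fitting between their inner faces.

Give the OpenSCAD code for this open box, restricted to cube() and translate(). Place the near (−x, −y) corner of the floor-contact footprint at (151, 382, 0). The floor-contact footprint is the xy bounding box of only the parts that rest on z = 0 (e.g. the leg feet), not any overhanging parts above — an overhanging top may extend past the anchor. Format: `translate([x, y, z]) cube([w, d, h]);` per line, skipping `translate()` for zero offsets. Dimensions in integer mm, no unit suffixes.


translate([151, 382, 0]) cube([475, 159, 14]);
translate([151, 382, 14]) cube([475, 14, 123]);
translate([151, 527, 14]) cube([475, 14, 123]);
translate([151, 396, 14]) cube([14, 131, 123]);
translate([612, 396, 14]) cube([14, 131, 123]);


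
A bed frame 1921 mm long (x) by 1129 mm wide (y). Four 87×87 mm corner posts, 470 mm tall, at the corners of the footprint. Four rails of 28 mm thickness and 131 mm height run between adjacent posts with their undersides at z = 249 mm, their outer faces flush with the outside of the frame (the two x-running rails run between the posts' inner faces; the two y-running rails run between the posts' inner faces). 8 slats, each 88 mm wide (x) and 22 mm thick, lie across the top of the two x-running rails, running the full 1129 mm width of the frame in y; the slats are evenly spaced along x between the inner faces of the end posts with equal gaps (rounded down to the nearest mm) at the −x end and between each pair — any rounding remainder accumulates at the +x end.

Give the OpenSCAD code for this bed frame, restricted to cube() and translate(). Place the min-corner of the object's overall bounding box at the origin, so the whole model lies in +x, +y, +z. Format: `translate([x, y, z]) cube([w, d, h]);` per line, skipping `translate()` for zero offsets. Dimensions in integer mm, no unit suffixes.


cube([87, 87, 470]);
translate([0, 1042, 0]) cube([87, 87, 470]);
translate([1834, 0, 0]) cube([87, 87, 470]);
translate([1834, 1042, 0]) cube([87, 87, 470]);
translate([87, 0, 249]) cube([1747, 28, 131]);
translate([87, 1101, 249]) cube([1747, 28, 131]);
translate([0, 87, 249]) cube([28, 955, 131]);
translate([1893, 87, 249]) cube([28, 955, 131]);
translate([202, 0, 380]) cube([88, 1129, 22]);
translate([405, 0, 380]) cube([88, 1129, 22]);
translate([608, 0, 380]) cube([88, 1129, 22]);
translate([811, 0, 380]) cube([88, 1129, 22]);
translate([1014, 0, 380]) cube([88, 1129, 22]);
translate([1217, 0, 380]) cube([88, 1129, 22]);
translate([1420, 0, 380]) cube([88, 1129, 22]);
translate([1623, 0, 380]) cube([88, 1129, 22]);


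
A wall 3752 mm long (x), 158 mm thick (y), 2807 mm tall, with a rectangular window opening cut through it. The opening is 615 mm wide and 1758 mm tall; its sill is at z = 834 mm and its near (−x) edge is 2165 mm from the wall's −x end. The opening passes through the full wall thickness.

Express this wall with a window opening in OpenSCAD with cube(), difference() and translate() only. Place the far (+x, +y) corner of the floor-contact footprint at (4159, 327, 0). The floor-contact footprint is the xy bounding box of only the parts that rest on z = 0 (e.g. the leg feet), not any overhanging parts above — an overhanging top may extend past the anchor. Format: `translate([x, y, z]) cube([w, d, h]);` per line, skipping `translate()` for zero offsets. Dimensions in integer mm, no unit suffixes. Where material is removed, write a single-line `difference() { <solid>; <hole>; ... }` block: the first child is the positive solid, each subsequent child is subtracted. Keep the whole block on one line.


difference() { translate([407, 169, 0]) cube([3752, 158, 2807]); translate([2572, 169, 834]) cube([615, 158, 1758]); }


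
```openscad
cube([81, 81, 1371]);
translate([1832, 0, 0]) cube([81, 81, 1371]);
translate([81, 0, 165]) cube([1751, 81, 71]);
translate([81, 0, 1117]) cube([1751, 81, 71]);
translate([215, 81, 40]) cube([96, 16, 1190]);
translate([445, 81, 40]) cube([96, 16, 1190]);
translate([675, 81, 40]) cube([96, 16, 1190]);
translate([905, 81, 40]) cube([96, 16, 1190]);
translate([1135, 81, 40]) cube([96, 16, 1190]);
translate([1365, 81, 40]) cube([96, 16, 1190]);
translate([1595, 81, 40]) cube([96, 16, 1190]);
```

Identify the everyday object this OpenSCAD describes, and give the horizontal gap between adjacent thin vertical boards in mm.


A fence section. The picket gap is 134 mm.

Two posts, two rails, 7 pickets — a fence section. Span 1751 mm holds 7 pickets of 96 mm with 8 equal gaps: ⌊(1751 − 7·96) / 8⌋ = 134 mm.


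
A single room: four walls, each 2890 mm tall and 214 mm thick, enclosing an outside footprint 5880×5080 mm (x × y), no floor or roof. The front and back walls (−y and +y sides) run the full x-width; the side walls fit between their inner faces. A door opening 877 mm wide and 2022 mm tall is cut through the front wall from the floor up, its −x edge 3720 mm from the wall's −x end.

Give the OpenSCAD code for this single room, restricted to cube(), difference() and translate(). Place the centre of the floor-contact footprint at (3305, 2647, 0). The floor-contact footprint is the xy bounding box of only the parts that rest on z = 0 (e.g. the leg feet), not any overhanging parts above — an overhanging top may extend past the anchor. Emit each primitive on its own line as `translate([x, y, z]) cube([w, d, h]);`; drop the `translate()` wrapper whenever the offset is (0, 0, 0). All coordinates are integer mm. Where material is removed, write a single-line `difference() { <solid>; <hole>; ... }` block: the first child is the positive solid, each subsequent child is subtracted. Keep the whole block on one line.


difference() { translate([365, 107, 0]) cube([5880, 214, 2890]); translate([4085, 107, 0]) cube([877, 214, 2022]); }
translate([365, 4973, 0]) cube([5880, 214, 2890]);
translate([365, 321, 0]) cube([214, 4652, 2890]);
translate([6031, 321, 0]) cube([214, 4652, 2890]);


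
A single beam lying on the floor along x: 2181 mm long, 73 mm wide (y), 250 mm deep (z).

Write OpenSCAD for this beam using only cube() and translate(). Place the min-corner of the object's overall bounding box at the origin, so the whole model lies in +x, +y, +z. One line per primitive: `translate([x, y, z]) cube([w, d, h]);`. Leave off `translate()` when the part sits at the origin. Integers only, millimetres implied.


cube([2181, 73, 250]);


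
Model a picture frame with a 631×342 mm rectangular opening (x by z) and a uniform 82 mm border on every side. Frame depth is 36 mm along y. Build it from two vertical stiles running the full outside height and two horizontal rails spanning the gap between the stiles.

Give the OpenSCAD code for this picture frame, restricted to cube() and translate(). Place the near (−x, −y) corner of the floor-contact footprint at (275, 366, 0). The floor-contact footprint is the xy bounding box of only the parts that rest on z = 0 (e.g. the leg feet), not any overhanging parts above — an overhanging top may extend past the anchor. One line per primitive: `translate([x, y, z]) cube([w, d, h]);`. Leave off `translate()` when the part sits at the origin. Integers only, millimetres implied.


translate([275, 366, 0]) cube([82, 36, 506]);
translate([988, 366, 0]) cube([82, 36, 506]);
translate([357, 366, 0]) cube([631, 36, 82]);
translate([357, 366, 424]) cube([631, 36, 82]);


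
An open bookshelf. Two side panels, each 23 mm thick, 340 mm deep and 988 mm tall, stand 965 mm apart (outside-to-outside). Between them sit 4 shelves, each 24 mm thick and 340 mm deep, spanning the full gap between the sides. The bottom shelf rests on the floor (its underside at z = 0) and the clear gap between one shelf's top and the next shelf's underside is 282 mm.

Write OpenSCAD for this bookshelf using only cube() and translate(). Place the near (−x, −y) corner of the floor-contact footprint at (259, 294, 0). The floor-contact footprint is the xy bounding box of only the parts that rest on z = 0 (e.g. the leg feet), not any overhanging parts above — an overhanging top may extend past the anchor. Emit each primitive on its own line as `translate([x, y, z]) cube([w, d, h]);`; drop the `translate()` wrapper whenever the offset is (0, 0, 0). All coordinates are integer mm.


translate([259, 294, 0]) cube([23, 340, 988]);
translate([1201, 294, 0]) cube([23, 340, 988]);
translate([282, 294, 0]) cube([919, 340, 24]);
translate([282, 294, 306]) cube([919, 340, 24]);
translate([282, 294, 612]) cube([919, 340, 24]);
translate([282, 294, 918]) cube([919, 340, 24]);


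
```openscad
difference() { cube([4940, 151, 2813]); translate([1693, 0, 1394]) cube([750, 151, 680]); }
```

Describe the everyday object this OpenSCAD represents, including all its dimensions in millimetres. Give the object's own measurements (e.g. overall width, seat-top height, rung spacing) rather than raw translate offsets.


A wall 4940 mm long (x), 151 mm thick (y), 2813 mm tall, with a rectangular window opening cut through it. The opening is 750 mm wide and 680 mm tall; its sill is at z = 1394 mm and its near (−x) edge is 1693 mm from the wall's −x end. The opening passes through the full wall thickness.


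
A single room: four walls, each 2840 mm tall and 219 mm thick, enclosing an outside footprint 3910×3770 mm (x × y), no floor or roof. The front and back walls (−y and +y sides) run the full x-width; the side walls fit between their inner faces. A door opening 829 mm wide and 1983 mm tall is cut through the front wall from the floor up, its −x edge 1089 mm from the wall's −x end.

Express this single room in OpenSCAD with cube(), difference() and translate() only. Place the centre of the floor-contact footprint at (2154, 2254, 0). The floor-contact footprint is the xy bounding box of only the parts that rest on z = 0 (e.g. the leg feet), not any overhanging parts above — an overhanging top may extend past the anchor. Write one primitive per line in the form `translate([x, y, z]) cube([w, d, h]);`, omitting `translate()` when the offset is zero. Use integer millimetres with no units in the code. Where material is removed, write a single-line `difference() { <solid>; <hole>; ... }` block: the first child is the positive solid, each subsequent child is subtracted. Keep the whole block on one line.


difference() { translate([199, 369, 0]) cube([3910, 219, 2840]); translate([1288, 369, 0]) cube([829, 219, 1983]); }
translate([199, 3920, 0]) cube([3910, 219, 2840]);
translate([199, 588, 0]) cube([219, 3332, 2840]);
translate([3890, 588, 0]) cube([219, 3332, 2840]);


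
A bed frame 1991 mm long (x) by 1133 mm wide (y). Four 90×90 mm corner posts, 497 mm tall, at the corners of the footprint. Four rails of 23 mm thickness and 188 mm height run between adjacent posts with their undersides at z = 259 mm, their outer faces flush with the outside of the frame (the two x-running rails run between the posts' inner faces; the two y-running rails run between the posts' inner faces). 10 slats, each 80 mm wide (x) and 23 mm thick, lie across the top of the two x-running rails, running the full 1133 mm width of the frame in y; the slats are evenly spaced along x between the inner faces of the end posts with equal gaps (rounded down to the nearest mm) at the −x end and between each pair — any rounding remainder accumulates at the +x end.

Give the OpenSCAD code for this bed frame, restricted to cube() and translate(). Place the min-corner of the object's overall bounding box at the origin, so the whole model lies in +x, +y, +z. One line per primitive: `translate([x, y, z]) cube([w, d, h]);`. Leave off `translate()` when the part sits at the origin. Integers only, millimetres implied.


cube([90, 90, 497]);
translate([0, 1043, 0]) cube([90, 90, 497]);
translate([1901, 0, 0]) cube([90, 90, 497]);
translate([1901, 1043, 0]) cube([90, 90, 497]);
translate([90, 0, 259]) cube([1811, 23, 188]);
translate([90, 1110, 259]) cube([1811, 23, 188]);
translate([0, 90, 259]) cube([23, 953, 188]);
translate([1968, 90, 259]) cube([23, 953, 188]);
translate([181, 0, 447]) cube([80, 1133, 23]);
translate([352, 0, 447]) cube([80, 1133, 23]);
translate([523, 0, 447]) cube([80, 1133, 23]);
translate([694, 0, 447]) cube([80, 1133, 23]);
translate([865, 0, 447]) cube([80, 1133, 23]);
translate([1036, 0, 447]) cube([80, 1133, 23]);
translate([1207, 0, 447]) cube([80, 1133, 23]);
translate([1378, 0, 447]) cube([80, 1133, 23]);
translate([1549, 0, 447]) cube([80, 1133, 23]);
translate([1720, 0, 447]) cube([80, 1133, 23]);


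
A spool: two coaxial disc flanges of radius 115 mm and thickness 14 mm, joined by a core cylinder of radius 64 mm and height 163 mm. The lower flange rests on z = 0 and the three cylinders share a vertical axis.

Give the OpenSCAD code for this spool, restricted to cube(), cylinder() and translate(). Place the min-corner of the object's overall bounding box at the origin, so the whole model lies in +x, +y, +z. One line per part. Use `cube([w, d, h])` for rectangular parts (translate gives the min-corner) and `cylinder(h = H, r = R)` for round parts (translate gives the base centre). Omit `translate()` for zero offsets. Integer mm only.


translate([115, 115, 0]) cylinder(h = 14, r = 115);
translate([115, 115, 14]) cylinder(h = 163, r = 64);
translate([115, 115, 177]) cylinder(h = 14, r = 115);


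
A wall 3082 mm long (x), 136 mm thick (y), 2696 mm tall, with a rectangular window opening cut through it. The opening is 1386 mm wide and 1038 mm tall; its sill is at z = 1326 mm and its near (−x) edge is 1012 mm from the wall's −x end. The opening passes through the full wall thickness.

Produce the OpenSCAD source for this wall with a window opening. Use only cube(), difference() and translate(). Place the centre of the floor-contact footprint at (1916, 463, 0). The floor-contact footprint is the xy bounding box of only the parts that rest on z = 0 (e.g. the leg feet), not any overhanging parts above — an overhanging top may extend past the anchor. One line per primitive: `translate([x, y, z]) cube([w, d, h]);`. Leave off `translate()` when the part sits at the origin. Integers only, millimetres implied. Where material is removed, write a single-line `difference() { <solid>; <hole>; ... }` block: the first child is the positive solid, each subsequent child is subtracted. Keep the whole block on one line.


difference() { translate([375, 395, 0]) cube([3082, 136, 2696]); translate([1387, 395, 1326]) cube([1386, 136, 1038]); }


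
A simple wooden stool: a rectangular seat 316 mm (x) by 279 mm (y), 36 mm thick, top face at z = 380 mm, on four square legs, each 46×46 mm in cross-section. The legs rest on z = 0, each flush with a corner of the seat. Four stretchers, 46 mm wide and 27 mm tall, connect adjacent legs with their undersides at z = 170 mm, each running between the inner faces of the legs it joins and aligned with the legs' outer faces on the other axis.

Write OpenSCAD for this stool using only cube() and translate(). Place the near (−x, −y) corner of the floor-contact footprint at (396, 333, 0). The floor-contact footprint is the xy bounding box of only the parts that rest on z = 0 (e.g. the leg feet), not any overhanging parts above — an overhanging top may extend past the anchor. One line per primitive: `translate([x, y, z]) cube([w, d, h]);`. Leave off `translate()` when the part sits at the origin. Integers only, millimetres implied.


translate([396, 333, 344]) cube([316, 279, 36]);
translate([396, 333, 0]) cube([46, 46, 344]);
translate([666, 333, 0]) cube([46, 46, 344]);
translate([396, 566, 0]) cube([46, 46, 344]);
translate([666, 566, 0]) cube([46, 46, 344]);
translate([442, 333, 170]) cube([224, 46, 27]);
translate([442, 566, 170]) cube([224, 46, 27]);
translate([396, 379, 170]) cube([46, 187, 27]);
translate([666, 379, 170]) cube([46, 187, 27]);


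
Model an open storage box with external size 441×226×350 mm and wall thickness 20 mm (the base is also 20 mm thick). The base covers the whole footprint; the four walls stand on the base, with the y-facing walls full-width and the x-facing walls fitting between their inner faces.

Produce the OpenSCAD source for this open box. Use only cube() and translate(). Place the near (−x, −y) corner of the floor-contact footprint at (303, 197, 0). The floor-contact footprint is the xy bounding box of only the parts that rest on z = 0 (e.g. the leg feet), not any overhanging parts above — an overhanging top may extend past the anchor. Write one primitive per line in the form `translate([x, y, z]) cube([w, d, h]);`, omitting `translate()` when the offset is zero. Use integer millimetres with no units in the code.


translate([303, 197, 0]) cube([441, 226, 20]);
translate([303, 197, 20]) cube([441, 20, 330]);
translate([303, 403, 20]) cube([441, 20, 330]);
translate([303, 217, 20]) cube([20, 186, 330]);
translate([724, 217, 20]) cube([20, 186, 330]);


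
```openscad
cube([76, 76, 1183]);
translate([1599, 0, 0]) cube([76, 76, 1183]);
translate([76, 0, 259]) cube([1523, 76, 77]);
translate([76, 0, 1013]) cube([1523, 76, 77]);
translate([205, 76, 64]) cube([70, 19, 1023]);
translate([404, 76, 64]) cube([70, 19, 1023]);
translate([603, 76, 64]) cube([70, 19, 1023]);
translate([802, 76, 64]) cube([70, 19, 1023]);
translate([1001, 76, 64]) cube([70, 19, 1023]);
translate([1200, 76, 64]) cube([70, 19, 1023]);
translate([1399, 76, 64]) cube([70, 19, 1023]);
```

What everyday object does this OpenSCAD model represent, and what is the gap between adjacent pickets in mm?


A fence section. The picket gap is 129 mm.

Two posts, two rails, 7 pickets — a fence section. Span 1523 mm holds 7 pickets of 70 mm with 8 equal gaps: ⌊(1523 − 7·70) / 8⌋ = 129 mm.


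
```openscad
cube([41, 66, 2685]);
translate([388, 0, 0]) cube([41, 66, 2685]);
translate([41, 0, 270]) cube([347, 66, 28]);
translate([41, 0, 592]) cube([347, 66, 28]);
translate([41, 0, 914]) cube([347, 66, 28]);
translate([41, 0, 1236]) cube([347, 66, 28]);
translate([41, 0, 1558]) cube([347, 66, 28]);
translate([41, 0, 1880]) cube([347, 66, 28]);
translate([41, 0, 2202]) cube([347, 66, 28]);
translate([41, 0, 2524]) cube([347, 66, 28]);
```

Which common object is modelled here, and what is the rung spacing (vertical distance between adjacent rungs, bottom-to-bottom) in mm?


A ladder. The rung spacing is 322 mm.

Two tall 41×66 posts with 8 short bars between them — a ladder. Adjacent rungs sit at z = 270 and z = 592, so the spacing is 592 − 270 = 322 mm.


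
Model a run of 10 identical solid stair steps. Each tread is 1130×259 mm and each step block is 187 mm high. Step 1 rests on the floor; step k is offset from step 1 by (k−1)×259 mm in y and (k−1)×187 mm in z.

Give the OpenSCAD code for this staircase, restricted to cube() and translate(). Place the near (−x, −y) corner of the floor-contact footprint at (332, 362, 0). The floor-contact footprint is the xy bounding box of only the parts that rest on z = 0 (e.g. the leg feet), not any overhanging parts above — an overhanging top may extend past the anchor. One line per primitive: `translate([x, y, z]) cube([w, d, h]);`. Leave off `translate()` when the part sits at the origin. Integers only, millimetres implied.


translate([332, 362, 0]) cube([1130, 259, 187]);
translate([332, 621, 187]) cube([1130, 259, 187]);
translate([332, 880, 374]) cube([1130, 259, 187]);
translate([332, 1139, 561]) cube([1130, 259, 187]);
translate([332, 1398, 748]) cube([1130, 259, 187]);
translate([332, 1657, 935]) cube([1130, 259, 187]);
translate([332, 1916, 1122]) cube([1130, 259, 187]);
translate([332, 2175, 1309]) cube([1130, 259, 187]);
translate([332, 2434, 1496]) cube([1130, 259, 187]);
translate([332, 2693, 1683]) cube([1130, 259, 187]);


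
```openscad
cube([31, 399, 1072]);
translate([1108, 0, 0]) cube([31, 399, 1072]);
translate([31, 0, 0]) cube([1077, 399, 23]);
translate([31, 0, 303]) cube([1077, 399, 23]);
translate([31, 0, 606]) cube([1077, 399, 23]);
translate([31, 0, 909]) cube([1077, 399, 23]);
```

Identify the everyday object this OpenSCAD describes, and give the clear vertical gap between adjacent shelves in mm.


A bookshelf. The clear shelf gap is 280 mm.

Two tall side panels with 4 horizontal boards between them — a bookshelf. The first two shelf undersides are at z = 0 and z = 303; with shelf thickness 23, the clear gap is 303 − 0 − 23 = 280 mm.


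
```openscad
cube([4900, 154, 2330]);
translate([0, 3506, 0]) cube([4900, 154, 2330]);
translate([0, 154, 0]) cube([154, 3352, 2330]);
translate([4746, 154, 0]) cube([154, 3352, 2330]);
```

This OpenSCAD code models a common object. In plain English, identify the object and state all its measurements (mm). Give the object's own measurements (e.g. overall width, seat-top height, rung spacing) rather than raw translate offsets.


The wall frame of a small rectangular building: four walls, each 2330 mm tall and 154 mm thick, enclosing a footprint 4900 mm (x) by 3660 mm (y) outside-to-outside, with no floor or roof. The front and back walls (the −y and +y sides) span the full width; the two side walls fit between them.


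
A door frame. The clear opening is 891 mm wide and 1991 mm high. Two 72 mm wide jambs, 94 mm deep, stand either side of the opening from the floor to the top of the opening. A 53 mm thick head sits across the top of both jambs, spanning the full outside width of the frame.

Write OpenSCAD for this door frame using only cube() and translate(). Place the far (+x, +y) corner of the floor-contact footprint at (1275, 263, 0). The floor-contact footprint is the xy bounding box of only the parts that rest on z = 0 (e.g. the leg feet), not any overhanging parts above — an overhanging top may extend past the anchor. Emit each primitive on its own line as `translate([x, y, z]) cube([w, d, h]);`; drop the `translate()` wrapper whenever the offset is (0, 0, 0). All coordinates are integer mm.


translate([240, 169, 0]) cube([72, 94, 1991]);
translate([1203, 169, 0]) cube([72, 94, 1991]);
translate([240, 169, 1991]) cube([1035, 94, 53]);


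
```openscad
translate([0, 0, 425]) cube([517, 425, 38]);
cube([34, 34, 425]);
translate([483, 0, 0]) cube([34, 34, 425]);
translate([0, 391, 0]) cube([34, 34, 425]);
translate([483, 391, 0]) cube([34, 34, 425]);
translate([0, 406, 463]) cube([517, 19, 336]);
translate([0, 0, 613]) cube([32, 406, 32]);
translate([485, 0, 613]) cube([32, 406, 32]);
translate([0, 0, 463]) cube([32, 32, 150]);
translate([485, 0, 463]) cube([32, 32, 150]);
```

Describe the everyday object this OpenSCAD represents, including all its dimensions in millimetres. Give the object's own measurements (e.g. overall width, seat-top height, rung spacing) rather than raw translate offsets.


A chair. The seat is a 517×425×38 mm slab with its top at z = 463 mm, on four 34×34 mm corner legs (flush with the seat edges, standing on z = 0). A flat backrest 19 mm thick, 336 mm tall, spans the full seat width and rises from the seat top along its +y edge, rear face flush with the rear of the seat. Two armrests of 32×32 mm section run along each side from the seat's front edge to the front of the backrest, top faces 182 mm above the seat top and outer faces flush with the seat's x-edges; a 32×32 mm post under the front of each armrest stands on the seat at the front corner.


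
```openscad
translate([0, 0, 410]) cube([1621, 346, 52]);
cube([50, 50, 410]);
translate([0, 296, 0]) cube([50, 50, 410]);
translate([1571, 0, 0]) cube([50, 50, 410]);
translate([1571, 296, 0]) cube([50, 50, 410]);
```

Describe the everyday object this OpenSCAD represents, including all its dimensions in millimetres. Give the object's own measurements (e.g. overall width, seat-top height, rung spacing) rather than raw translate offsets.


A bench: a 1621×346 mm seat slab, 52 mm thick, top at z = 462 mm, on four 50×50 mm square legs flush with the seat corners and standing on z = 0.


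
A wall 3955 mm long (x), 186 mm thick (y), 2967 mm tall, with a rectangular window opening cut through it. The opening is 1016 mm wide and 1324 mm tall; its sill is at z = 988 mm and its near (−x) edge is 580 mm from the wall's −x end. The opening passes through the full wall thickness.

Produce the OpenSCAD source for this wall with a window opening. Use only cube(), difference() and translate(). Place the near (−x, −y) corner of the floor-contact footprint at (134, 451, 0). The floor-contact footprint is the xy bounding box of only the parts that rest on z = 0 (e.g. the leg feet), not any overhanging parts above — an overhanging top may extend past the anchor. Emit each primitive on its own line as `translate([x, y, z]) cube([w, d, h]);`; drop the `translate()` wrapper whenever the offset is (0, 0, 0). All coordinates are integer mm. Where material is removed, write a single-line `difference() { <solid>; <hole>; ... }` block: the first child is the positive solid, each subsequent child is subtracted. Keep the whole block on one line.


difference() { translate([134, 451, 0]) cube([3955, 186, 2967]); translate([714, 451, 988]) cube([1016, 186, 1324]); }


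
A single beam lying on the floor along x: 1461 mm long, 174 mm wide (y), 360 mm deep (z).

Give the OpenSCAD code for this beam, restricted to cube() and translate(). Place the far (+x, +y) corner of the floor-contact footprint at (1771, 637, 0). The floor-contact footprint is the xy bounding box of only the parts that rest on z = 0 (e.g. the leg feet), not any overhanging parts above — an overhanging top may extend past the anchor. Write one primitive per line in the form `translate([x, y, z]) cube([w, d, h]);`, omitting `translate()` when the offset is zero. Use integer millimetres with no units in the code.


translate([310, 463, 0]) cube([1461, 174, 360]);


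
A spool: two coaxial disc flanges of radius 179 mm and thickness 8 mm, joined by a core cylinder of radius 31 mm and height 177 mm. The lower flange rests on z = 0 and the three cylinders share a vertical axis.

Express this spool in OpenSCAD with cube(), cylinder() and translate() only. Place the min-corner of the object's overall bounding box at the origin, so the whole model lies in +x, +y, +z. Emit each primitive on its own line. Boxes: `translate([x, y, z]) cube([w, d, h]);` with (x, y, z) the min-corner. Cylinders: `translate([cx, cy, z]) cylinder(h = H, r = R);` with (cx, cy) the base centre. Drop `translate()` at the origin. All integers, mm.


translate([179, 179, 0]) cylinder(h = 8, r = 179);
translate([179, 179, 8]) cylinder(h = 177, r = 31);
translate([179, 179, 185]) cylinder(h = 8, r = 179);


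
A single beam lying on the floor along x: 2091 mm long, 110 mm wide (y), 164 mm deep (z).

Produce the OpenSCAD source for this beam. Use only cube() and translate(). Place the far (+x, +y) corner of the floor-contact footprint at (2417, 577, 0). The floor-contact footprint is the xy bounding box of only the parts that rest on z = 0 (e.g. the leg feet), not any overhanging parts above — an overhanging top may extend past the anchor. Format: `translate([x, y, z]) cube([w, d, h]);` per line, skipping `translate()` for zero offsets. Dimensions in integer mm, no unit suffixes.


translate([326, 467, 0]) cube([2091, 110, 164]);


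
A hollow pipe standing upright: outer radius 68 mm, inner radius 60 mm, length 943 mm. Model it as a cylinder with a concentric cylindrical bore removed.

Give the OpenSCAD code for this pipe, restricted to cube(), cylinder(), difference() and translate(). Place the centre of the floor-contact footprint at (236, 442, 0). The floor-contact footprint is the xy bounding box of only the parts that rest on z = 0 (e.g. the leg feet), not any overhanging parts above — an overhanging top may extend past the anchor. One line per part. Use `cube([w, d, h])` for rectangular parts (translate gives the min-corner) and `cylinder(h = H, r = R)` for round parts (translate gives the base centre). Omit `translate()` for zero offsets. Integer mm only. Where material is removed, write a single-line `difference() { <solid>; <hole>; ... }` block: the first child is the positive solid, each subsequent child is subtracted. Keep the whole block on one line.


difference() { translate([236, 442, 0]) cylinder(h = 943, r = 68); translate([236, 442, 0]) cylinder(h = 943, r = 60); }


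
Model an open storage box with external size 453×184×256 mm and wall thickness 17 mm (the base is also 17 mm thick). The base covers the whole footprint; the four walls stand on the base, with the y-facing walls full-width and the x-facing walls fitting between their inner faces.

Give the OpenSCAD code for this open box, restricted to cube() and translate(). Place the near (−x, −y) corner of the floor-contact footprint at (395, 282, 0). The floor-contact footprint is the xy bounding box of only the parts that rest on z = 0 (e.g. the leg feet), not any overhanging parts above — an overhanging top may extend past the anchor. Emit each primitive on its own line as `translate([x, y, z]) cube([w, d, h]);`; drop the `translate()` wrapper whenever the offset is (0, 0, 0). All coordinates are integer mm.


translate([395, 282, 0]) cube([453, 184, 17]);
translate([395, 282, 17]) cube([453, 17, 239]);
translate([395, 449, 17]) cube([453, 17, 239]);
translate([395, 299, 17]) cube([17, 150, 239]);
translate([831, 299, 17]) cube([17, 150, 239]);


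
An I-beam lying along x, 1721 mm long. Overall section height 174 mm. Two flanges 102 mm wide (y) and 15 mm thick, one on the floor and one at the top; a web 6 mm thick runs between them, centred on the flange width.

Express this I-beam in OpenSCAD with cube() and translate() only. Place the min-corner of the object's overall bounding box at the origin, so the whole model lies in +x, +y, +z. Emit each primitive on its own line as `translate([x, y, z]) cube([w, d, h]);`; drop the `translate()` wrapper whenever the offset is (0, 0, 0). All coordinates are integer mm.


cube([1721, 102, 15]);
translate([0, 48, 15]) cube([1721, 6, 144]);
translate([0, 0, 159]) cube([1721, 102, 15]);


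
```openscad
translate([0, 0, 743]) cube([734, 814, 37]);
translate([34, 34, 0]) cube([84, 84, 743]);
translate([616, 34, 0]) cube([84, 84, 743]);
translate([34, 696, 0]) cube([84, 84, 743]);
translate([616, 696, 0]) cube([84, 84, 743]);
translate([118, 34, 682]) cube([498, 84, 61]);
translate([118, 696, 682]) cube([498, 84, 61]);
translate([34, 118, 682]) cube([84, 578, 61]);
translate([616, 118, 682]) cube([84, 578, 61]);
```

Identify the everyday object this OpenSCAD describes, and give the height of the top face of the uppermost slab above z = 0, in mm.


A table. The table height is 780 mm.

A 734×814×37 slab sits at z = 743 on four 84 mm square posts — a table. The top surface is at 743 + 37 = 780 mm.


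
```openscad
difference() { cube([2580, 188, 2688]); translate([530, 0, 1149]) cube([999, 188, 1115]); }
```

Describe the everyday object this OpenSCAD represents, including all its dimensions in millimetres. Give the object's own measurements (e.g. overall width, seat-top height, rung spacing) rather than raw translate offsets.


A wall 2580 mm long (x), 188 mm thick (y), 2688 mm tall, with a rectangular window opening cut through it. The opening is 999 mm wide and 1115 mm tall; its sill is at z = 1149 mm and its near (−x) edge is 530 mm from the wall's −x end. The opening passes through the full wall thickness.


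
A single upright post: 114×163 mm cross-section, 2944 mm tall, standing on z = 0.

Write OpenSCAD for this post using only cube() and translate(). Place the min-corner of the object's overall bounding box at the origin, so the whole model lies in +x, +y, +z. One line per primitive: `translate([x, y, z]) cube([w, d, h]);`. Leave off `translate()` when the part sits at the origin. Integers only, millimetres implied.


cube([114, 163, 2944]);


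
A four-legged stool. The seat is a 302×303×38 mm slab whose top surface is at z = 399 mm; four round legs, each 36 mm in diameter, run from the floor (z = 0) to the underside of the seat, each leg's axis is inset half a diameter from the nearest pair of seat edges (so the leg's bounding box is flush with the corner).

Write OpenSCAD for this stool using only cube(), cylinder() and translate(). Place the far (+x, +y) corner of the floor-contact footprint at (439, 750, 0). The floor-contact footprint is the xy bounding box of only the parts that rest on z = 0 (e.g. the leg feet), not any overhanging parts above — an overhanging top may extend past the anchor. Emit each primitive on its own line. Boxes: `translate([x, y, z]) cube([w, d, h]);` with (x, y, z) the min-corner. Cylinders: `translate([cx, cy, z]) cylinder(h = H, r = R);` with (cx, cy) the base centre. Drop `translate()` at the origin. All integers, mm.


translate([137, 447, 361]) cube([302, 303, 38]);
translate([155, 465, 0]) cylinder(h = 361, r = 18);
translate([421, 465, 0]) cylinder(h = 361, r = 18);
translate([155, 732, 0]) cylinder(h = 361, r = 18);
translate([421, 732, 0]) cylinder(h = 361, r = 18);


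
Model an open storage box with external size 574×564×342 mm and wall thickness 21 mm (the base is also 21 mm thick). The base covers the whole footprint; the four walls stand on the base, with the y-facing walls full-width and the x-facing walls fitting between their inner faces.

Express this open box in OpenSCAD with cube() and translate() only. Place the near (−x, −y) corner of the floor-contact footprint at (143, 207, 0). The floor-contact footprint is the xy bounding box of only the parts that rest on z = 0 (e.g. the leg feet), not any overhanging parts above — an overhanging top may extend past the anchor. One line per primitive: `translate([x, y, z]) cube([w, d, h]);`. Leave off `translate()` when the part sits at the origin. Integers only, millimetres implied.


translate([143, 207, 0]) cube([574, 564, 21]);
translate([143, 207, 21]) cube([574, 21, 321]);
translate([143, 750, 21]) cube([574, 21, 321]);
translate([143, 228, 21]) cube([21, 522, 321]);
translate([696, 228, 21]) cube([21, 522, 321]);


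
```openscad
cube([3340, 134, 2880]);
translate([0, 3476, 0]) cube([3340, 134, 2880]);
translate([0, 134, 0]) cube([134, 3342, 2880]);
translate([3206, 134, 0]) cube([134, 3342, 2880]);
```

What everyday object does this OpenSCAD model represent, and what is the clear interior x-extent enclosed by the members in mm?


A house (or room) frame. The interior width is 3072 mm.

Four 2880 mm walls enclosing a rectangle with no floor or roof — a room or house frame. Outside width is 3340 mm and wall thickness is 134 mm, so the interior width is 3340 − 2 × 134 = 3072 mm.


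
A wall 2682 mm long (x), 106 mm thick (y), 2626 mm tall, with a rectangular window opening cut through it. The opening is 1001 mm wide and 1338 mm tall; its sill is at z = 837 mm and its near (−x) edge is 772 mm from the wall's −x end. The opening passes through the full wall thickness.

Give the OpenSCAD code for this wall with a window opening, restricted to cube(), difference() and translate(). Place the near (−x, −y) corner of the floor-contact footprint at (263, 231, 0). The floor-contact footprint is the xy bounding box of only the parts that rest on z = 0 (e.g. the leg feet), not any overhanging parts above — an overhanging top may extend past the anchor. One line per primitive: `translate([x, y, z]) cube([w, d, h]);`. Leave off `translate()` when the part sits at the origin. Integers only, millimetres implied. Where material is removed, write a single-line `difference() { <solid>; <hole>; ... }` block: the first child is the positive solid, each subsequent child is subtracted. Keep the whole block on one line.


difference() { translate([263, 231, 0]) cube([2682, 106, 2626]); translate([1035, 231, 837]) cube([1001, 106, 1338]); }


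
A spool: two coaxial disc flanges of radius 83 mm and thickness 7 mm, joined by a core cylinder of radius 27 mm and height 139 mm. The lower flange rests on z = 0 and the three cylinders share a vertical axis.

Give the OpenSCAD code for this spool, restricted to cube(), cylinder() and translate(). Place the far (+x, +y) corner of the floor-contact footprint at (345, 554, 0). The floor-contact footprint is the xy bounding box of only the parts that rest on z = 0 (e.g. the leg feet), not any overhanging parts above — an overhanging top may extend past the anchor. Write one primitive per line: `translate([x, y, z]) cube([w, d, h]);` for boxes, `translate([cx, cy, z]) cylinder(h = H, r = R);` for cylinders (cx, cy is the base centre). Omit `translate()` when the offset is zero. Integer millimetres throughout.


translate([262, 471, 0]) cylinder(h = 7, r = 83);
translate([262, 471, 7]) cylinder(h = 139, r = 27);
translate([262, 471, 146]) cylinder(h = 7, r = 83);


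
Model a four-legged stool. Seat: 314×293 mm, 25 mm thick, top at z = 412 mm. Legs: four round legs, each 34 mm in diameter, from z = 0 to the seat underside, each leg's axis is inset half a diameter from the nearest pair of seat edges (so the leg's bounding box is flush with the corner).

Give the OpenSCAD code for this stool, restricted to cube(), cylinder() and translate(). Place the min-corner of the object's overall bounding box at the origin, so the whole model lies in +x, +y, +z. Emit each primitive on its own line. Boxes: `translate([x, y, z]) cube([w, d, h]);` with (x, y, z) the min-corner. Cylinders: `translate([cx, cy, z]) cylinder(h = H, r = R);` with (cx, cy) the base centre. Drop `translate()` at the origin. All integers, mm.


// leg_h = 412 - 25 = 387
translate([0, 0, 387]) cube([314, 293, 25]);
translate([17, 17, 0]) cylinder(h = 387, r = 17);
translate([297, 17, 0]) cylinder(h = 387, r = 17);
translate([17, 276, 0]) cylinder(h = 387, r = 17);
translate([297, 276, 0]) cylinder(h = 387, r = 17);


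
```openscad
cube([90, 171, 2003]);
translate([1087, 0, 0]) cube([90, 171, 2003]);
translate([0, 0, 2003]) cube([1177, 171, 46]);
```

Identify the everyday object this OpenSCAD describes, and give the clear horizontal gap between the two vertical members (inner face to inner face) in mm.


A door frame. The clear opening width is 997 mm.

Two 2003 mm tall posts with a header on top — a door frame. The left jamb is 90 mm wide at x = 0; the right jamb starts at x = 1087. The clear opening is 1087 − 90 = 997 mm.


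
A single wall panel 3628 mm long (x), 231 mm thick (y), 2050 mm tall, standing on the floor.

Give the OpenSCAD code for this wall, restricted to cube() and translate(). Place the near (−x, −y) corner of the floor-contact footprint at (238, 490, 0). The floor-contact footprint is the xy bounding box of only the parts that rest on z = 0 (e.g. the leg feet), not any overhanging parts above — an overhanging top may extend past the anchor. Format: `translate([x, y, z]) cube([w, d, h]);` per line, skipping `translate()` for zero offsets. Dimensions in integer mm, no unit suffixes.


translate([238, 490, 0]) cube([3628, 231, 2050]);


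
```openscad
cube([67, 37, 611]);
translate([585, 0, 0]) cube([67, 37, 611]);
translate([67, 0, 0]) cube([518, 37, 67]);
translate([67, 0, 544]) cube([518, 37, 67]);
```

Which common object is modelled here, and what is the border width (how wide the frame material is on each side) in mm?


A picture frame. The border width is 67 mm.

Four thin pieces enclosing a rectangular opening — a picture frame. The two full-height stiles are 611 mm tall; the top rail sits at z = 544 and is 67 mm tall, so the border above the opening is 611 − 544 = 67 mm, matching the stile x-width.


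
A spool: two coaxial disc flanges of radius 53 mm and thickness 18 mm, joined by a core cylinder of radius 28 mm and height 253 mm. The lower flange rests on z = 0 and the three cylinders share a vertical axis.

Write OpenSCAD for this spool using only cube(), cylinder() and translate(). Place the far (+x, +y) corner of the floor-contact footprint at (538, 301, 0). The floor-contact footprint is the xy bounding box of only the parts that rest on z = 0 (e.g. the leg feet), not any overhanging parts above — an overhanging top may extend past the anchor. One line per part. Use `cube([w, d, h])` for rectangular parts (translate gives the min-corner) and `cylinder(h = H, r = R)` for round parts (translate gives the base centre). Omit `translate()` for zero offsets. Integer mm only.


translate([485, 248, 0]) cylinder(h = 18, r = 53);
translate([485, 248, 18]) cylinder(h = 253, r = 28);
translate([485, 248, 271]) cylinder(h = 18, r = 53);
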